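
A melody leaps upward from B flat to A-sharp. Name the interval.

The letter names run B→A, a span of 6 letter steps, so the interval is some kind of seventh.
Bb to A# is 12 semitones. A major seventh is 11, so 12 makes it augmented.

augmented seventh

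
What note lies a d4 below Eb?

A fourth below E lands on the letter B.
A diminished fourth spans 4 semitones, so Eb moves to pitch class 11. On the letter B that is B.

B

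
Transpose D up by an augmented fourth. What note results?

G#

A fourth above D lands on the letter G.
An augmented fourth spans 6 semitones, so D moves to pitch class 8. On the letter G that is G#.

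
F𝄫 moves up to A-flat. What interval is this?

Counting letters F–G–A gives a third.
Fbb→Ab = 5 semitones, 1 wider than the major third (4), so augmented.

augmented third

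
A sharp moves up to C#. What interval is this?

The letter names run A→C, a span of 2 letter steps, so the interval is some kind of third.
A# to C# is 3 semitones. A major third is 4, so 3 makes it minor.

minor third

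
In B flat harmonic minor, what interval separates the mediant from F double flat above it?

diminished third

The mediant of Bb harmonic minor is Db.
Db up to Fbb: letters D→F make it a third; 2 semitones makes it diminished.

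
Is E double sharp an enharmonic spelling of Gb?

Yes

E## is pitch class 6; Gb is pitch class 6.
All spellings map to pitch class 6, so they are enharmonically equivalent.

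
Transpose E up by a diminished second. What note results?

E up a major second is F#, so the target letter is F.
From E, a diminished second is 0 semitones up: Fb.

Fb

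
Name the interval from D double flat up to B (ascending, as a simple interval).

doubly augmented sixth

The letter names run D→B, a span of 5 letter steps, so the interval is some kind of sixth.
Dbb to B is 11 semitones. A major sixth is 9, so 11 makes it doubly augmented.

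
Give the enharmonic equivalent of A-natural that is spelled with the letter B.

A is pitch class 9. The letter B alone is pitch class 11.
To reach pitch class 9 from B requires an offset of -2 semitones, i.e. double flat: Bbb.

Bbb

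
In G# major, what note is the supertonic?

Degree 2 takes the letter 1 step above G, which is A.
In major, degree 2 sits 2 semitones above the tonic. G# + 2 semitones is pitch class 10, spelled on A as A#.

A#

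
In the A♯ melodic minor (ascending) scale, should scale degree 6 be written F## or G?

F##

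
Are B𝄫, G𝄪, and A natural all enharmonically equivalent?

Yes

Bbb = pitch class 9 and G## = pitch class 9 and A = pitch class 9 — the same pitch class, so they are enharmonic equivalents.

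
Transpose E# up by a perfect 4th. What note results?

E up a perfect fourth is A, so the target letter is A.
From E#, a perfect fourth is 5 semitones up: A#.

A#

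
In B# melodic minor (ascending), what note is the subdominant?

E#

The B# melodic minor (ascending) scale runs B# C## D# E# F## G## A##.
Degree 4 is E#.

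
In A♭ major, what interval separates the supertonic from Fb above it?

diminished fifth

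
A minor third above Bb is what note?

Db

A third above B lands on the letter D.
A minor third spans 3 semitones, so Bb moves to pitch class 1. On the letter D that is Db.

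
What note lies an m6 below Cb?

A sixth below C lands on the letter E.
A minor sixth spans 8 semitones, so Cb moves to pitch class 3. On the letter E that is Eb.

Eb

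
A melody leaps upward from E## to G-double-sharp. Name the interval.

The letter names run E→G, a span of 2 letter steps, so the interval is some kind of third.
E## to G## is 3 semitones. A major third is 4, so 3 makes it minor.

minor third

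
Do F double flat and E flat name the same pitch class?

Yes

Fbb = pitch class 3 and Eb = pitch class 3 — the same pitch class, so they are enharmonic equivalents.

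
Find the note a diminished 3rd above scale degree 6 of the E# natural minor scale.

Eb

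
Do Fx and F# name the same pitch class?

No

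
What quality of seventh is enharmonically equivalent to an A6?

minor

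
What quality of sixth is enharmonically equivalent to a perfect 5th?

A perfect fifth spans 7 semitones.
A sixth spanning 7 semitones is diminished (the major sixth is 9).

diminished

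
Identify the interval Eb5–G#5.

Counting letters E–F–G gives a third.
Eb→G# = 5 semitones, 1 wider than the major third (4), so augmented.

augmented third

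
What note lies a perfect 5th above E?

A fifth above E lands on the letter B.
A perfect fifth spans 7 semitones, so E moves to pitch class 11. On the letter B that is B.

B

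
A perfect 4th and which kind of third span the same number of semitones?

A perfect fourth spans 5 semitones.
A third spanning 5 semitones is augmented (the major third is 4).

augmented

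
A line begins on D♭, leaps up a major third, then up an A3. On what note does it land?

A#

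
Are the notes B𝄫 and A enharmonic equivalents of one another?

Bbb = pitch class 9 and A = pitch class 9 — the same pitch class, so they are enharmonic equivalents.

Yes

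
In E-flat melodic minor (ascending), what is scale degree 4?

Ab

Degree 4 takes the letter 3 steps above E, which is A.
In melodic minor (ascending), degree 4 sits 5 semitones above the tonic. Eb + 5 semitones is pitch class 8, spelled on A as Ab.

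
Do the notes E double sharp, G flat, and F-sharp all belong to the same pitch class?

Yes

E## = pitch class 6 and Gb = pitch class 6 and F# = pitch class 6 — the same pitch class, so they are enharmonic equivalents.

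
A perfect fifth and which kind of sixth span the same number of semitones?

A perfect fifth spans 7 semitones.
A sixth spanning 7 semitones is diminished (the major sixth is 9).

diminished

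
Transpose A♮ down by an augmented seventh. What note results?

A seventh below A lands on the letter B.
An augmented seventh spans 12 semitones, so A moves to pitch class 9. On the letter B that is Bbb.

Bbb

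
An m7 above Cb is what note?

C up a major seventh is B, so the target letter is B.
From Cb, a minor seventh is 10 semitones up: Bbb.

Bbb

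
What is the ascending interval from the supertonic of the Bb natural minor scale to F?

perfect fourth

The supertonic of Bb natural minor is C.
C up to F: letters C→F make it a fourth; 5 semitones makes it perfect.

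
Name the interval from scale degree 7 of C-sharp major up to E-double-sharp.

augmented fourth

Scale degree 7 of C# major is B#.
B# up to E##: letters B→E make it a fourth; 6 semitones makes it augmented.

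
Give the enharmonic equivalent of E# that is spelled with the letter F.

F

Plain F sits at the same pitch as E#, so on the letter F the same pitch needs a natural: F.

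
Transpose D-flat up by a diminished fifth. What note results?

Abb

A fifth above D lands on the letter A.
A diminished fifth spans 6 semitones, so Db moves to pitch class 7. On the letter A that is Abb.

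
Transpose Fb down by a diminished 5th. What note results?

Bb

F down a perfect fifth is Bb, so the target letter is B.
From Fb, a diminished fifth is 6 semitones down: Bb.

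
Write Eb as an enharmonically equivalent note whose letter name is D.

D#

Eb is pitch class 3. The letter D alone is pitch class 2.
To reach pitch class 3 from D requires an offset of +1 semitone, i.e. sharp: D#.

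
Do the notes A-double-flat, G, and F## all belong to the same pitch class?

Yes

Abb is pitch class 7; G is pitch class 7; F## is pitch class 7.
All spellings map to pitch class 7, so they are enharmonically equivalent.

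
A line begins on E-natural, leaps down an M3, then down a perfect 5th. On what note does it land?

F

A major third down from E is C (letter C, 4 semitones down).
A perfect fifth down from C is F (letter F, 7 semitones down).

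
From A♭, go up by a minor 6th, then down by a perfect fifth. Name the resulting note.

A minor sixth up from Ab is Fb (letter F, 8 semitones up).
A perfect fifth down from Fb is Bbb (letter B, 7 semitones down).

Bbb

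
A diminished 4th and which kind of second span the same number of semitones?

doubly augmented

A diminished fourth spans 4 semitones.
A second spanning 4 semitones is doubly augmented (the major second is 2).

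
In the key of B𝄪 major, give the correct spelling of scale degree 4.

E##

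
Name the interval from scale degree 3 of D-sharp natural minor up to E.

minor seventh

Scale degree 3 of D# natural minor is F#.
F# up to E: letters F→E make it a seventh; 10 semitones makes it minor.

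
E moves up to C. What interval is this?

Counting letters E–F–G–A–B–C gives a sixth.
E→C = 8 semitones, 1 narrower than the major sixth (9), so minor.

minor sixth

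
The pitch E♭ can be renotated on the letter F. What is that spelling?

Fbb

Plain F sits 2 semitones above Eb, so on the letter F the same pitch needs a double flat: Fbb.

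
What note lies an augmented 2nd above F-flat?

A second above F lands on the letter G.
An augmented second spans 3 semitones, so Fb moves to pitch class 7. On the letter G that is G.

G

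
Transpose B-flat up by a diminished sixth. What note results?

A sixth above B lands on the letter G.
A diminished sixth spans 7 semitones, so Bb moves to pitch class 5. On the letter G that is Gbb.

Gbb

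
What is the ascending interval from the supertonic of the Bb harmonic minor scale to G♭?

The supertonic of Bb harmonic minor is C.
C up to Gb: letters C→G make it a fifth; 6 semitones makes it diminished.

diminished fifth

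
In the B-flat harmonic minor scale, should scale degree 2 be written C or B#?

Each scale degree takes a distinct letter name. Degree 2 of a scale on B must use the letter C.
C and B# are enharmonically the same pitch, but only C uses the letter C, so it is the correct spelling here.

C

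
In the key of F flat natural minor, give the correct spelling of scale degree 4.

Degree 4 takes the letter 3 steps above F, which is B.
In natural minor, degree 4 sits 5 semitones above the tonic. Fb + 5 semitones is pitch class 9, spelled on B as Bbb.

Bbb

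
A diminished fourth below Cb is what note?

G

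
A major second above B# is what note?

B up a major second is C#, so the target letter is C.
From B#, a major second is 2 semitones up: C##.

C##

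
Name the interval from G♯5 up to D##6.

Counting letters G–A–B–C–D gives a fifth.
G#→D## = 8 semitones, 1 wider than the perfect fifth (7), so augmented.

augmented fifth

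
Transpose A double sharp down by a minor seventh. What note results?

B##

A seventh below A lands on the letter B.
A minor seventh spans 10 semitones, so A## moves to pitch class 1. On the letter B that is B##.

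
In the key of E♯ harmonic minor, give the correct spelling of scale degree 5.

The E# harmonic minor scale runs E# F## G# A# B# C# D##.
Degree 5 is B#.

B#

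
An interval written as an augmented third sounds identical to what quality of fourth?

perfect

An augmented third spans 5 semitones.
A fourth spanning 5 semitones is perfect (the perfect fourth is 5).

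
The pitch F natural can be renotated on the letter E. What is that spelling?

E#

F is pitch class 5. The letter E alone is pitch class 4.
To reach pitch class 5 from E requires an offset of +1 semitone, i.e. sharp: E#.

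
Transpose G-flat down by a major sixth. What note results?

A sixth below G lands on the letter B.
A major sixth spans 9 semitones, so Gb moves to pitch class 9. On the letter B that is Bbb.

Bbb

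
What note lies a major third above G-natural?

B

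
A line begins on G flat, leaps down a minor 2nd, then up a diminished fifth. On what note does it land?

Cb

A minor second down from Gb is F (letter F, 1 semitone down).
A diminished fifth up from F is Cb (letter C, 6 semitones up).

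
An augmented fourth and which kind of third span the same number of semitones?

doubly augmented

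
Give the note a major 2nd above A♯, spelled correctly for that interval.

A second above A lands on the letter B.
A major second spans 2 semitones, so A# moves to pitch class 0. On the letter B that is B#.

B#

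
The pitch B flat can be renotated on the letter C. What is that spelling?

Cbb

Bb is pitch class 10. The letter C alone is pitch class 0.
To reach pitch class 10 from C requires an offset of -2 semitones, i.e. double flat: Cbb.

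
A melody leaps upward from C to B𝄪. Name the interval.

doubly augmented seventh

Counting letters C–D–E–F–G–A–B gives a seventh.
C→B## = 13 semitones, 2 wider than the major seventh (11), so doubly augmented.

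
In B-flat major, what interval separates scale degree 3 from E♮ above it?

Scale degree 3 of Bb major is D.
D up to E: letters D→E make it a second; 2 semitones makes it major.

major second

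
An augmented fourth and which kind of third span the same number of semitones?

doubly augmented

An augmented fourth spans 6 semitones.
A third spanning 6 semitones is doubly augmented (the major third is 4).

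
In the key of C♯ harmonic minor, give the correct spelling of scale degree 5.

G#

Degree 5 takes the letter 4 steps above C, which is G.
In harmonic minor, degree 5 sits 7 semitones above the tonic. C# + 7 semitones is pitch class 8, spelled on G as G#.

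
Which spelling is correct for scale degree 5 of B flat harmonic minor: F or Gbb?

Each scale degree takes a distinct letter name. Degree 5 of a scale on B must use the letter F.
F and Gbb are enharmonically the same pitch, but only F uses the letter F, so it is the correct spelling here.

F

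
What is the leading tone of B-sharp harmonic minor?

A##

The B# harmonic minor scale runs B# C## D# E# F## G# A##.
Degree 7 is A##.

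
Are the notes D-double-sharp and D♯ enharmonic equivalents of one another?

No

D## is pitch class 4; D# is pitch class 3.
The pitch classes differ (4 vs. 3), so they are not enharmonic equivalents.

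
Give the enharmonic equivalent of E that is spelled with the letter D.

D##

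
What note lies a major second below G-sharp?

F#

G down a major second is F, so the target letter is F.
From G#, a major second is 2 semitones down: F#.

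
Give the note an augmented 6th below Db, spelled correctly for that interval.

Fbb

A sixth below D lands on the letter F.
An augmented sixth spans 10 semitones, so Db moves to pitch class 3. On the letter F that is Fbb.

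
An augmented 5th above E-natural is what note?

E up a perfect fifth is B, so the target letter is B.
From E, an augmented fifth is 8 semitones up: B#.

B#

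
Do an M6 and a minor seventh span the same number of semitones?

A major sixth spans 9 semitones; a minor seventh spans 10.
The spans differ, so they are not enharmonic equivalents.

No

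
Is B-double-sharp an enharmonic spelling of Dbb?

No

Two spellings are enharmonically equivalent only if they share a pitch class.
Here B## → 1, Dbb → 0; 0 ≠ 1, so they are not.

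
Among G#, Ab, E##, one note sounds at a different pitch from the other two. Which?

E##

In 12-tone equal temperament, enharmonic equivalents share a pitch class. G# is pitch class 8; Ab is pitch class 8; E## is pitch class 6.
G# and Ab share pitch class 8, while E## is pitch class 6.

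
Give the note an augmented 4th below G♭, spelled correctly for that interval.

Dbb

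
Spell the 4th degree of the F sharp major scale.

The F# major scale runs F# G# A# B C# D# E#.
Degree 4 is B.

B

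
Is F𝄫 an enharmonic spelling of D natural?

Fbb is pitch class 3; D is pitch class 2.
The pitch classes differ (3 vs. 2), so they are not enharmonic equivalents.

No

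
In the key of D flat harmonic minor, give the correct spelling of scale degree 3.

Fb

The Db harmonic minor scale runs Db Eb Fb Gb Ab Bbb C.
Degree 3 is Fb.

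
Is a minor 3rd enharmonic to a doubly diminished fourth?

A minor third spans 3 semitones; a doubly diminished fourth spans 3.
They are enharmonically equivalent.

Yes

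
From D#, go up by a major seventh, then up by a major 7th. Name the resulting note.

B##

A major seventh up from D# is C## (letter C, 11 semitones up).
A major seventh up from C## is B## (letter B, 11 semitones up).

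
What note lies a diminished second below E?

D##

A second below E lands on the letter D.
A diminished second spans 0 semitones, so E moves to pitch class 4. On the letter D that is D##.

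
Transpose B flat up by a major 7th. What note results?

A

A seventh above B lands on the letter A.
A major seventh spans 11 semitones, so Bb moves to pitch class 9. On the letter A that is A.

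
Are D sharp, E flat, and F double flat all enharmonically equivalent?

Yes

D# is pitch class 3; Eb is pitch class 3; Fbb is pitch class 3.
All spellings map to pitch class 3, so they are enharmonically equivalent.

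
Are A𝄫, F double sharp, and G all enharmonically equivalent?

Yes

Abb is pitch class 7; F## is pitch class 7; G is pitch class 7.
All spellings map to pitch class 7, so they are enharmonically equivalent.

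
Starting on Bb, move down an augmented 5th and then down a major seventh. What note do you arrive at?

Fbb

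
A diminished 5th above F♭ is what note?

Cbb

A fifth above F lands on the letter C.
A diminished fifth spans 6 semitones, so Fb moves to pitch class 10. On the letter C that is Cbb.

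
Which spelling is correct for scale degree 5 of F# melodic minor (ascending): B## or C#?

Each scale degree takes a distinct letter name. Degree 5 of a scale on F must use the letter C.
C# and B## are enharmonically the same pitch, but only C# uses the letter C, so it is the correct spelling here.

C#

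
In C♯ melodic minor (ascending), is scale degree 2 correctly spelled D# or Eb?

D#

Each scale degree takes a distinct letter name. Degree 2 of a scale on C must use the letter D.
D# and Eb are enharmonically the same pitch, but only D# uses the letter D, so it is the correct spelling here.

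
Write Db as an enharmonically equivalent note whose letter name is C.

Db is pitch class 1. The letter C alone is pitch class 0.
To reach pitch class 1 from C requires an offset of +1 semitone, i.e. sharp: C#.

C#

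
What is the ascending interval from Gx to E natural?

diminished sixth

The letter names run G→E, a span of 5 letter steps, so the interval is some kind of sixth.
G## to E is 7 semitones. A major sixth is 9, so 7 makes it diminished.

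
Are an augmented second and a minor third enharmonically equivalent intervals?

An augmented second spans 3 semitones; a minor third spans 3.
They are enharmonically equivalent.

Yes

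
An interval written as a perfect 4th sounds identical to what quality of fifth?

A perfect fourth spans 5 semitones.
A fifth spanning 5 semitones is doubly diminished (the perfect fifth is 7).

doubly diminished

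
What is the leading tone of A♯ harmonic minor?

G##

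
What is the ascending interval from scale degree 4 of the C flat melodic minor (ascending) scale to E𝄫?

minor seventh

Scale degree 4 of Cb melodic minor (ascending) is Fb.
Fb up to Ebb: letters F→E make it a seventh; 10 semitones makes it minor.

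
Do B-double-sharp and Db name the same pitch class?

B## = pitch class 1 and Db = pitch class 1 — the same pitch class, so they are enharmonic equivalents.

Yes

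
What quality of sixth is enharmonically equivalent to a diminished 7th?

major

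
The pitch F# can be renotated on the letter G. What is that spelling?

Plain G sits 1 semitone above F#, so on the letter G the same pitch needs a flat: Gb.

Gb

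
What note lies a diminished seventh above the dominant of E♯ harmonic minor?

A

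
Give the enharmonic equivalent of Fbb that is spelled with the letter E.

Fbb is pitch class 3. The letter E alone is pitch class 4.
To reach pitch class 3 from E requires an offset of -1 semitone, i.e. flat: Eb.

Eb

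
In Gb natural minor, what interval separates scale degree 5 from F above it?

major third

Scale degree 5 of Gb natural minor is Db.
Db up to F: letters D→F make it a third; 4 semitones makes it major.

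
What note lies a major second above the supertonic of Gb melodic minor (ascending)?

Bb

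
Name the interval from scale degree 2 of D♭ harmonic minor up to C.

major sixth

Scale degree 2 of Db harmonic minor is Eb.
Eb up to C: letters E→C make it a sixth; 9 semitones makes it major.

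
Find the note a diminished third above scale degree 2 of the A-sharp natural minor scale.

D

Scale degree 2 of A# natural minor is B#.
A diminished third (2 semitones) above B# lands on the letter D, giving D.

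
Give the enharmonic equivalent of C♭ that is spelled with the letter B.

Plain B sits at the same pitch as Cb, so on the letter B the same pitch needs a natural: B.

B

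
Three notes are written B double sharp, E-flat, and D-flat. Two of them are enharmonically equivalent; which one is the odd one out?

In 12-tone equal temperament, enharmonic equivalents share a pitch class. B## is pitch class 1; Eb is pitch class 3; Db is pitch class 1.
B## and Db share pitch class 1, while Eb is pitch class 3.

Eb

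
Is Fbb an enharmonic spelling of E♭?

Fbb is pitch class 3; Eb is pitch class 3.
All spellings map to pitch class 3, so they are enharmonically equivalent.

Yes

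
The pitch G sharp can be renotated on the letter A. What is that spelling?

Ab

G# is pitch class 8. The letter A alone is pitch class 9.
To reach pitch class 8 from A requires an offset of -1 semitone, i.e. flat: Ab.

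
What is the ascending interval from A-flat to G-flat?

Counting letters A–B–C–D–E–F–G gives a seventh.
Ab→Gb = 10 semitones, 1 narrower than the major seventh (11), so minor.

minor seventh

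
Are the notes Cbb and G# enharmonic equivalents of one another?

Cbb is pitch class 10; G# is pitch class 8.
The pitch classes differ (10 vs. 8), so they are not enharmonic equivalents.

No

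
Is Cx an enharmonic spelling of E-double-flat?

Yes

C## = pitch class 2 and Ebb = pitch class 2 — the same pitch class, so they are enharmonic equivalents.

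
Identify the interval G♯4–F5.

diminished seventh

Counting letters G–A–B–C–D–E–F gives a seventh.
G#→F = 9 semitones, 2 narrower than the major seventh (11), so diminished.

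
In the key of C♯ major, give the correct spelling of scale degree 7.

B#

Degree 7 takes the letter 6 steps above C, which is B.
In major, degree 7 sits 11 semitones above the tonic. C# + 11 semitones is pitch class 0, spelled on B as B#.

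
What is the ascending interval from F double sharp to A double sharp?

major third

The letter names run F→A, a span of 2 letter steps, so the interval is some kind of third.
F## to A## is 4 semitones. A major third is 4, so 4 makes it major.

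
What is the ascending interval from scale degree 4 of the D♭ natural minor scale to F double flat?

Scale degree 4 of Db natural minor is Gb.
Gb up to Fbb: letters G→F make it a seventh; 9 semitones makes it diminished.

diminished seventh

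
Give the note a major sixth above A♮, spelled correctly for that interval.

F#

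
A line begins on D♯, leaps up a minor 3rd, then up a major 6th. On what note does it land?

D#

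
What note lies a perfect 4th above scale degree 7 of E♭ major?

G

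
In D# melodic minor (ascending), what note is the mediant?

The D# melodic minor (ascending) scale runs D# E# F# G# A# B# C##.
Degree 3 is F#.

F#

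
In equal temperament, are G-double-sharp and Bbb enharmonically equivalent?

G## = pitch class 9 and Bbb = pitch class 9 — the same pitch class, so they are enharmonic equivalents.

Yes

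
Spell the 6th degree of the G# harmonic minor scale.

E

Degree 6 takes the letter 5 steps above G, which is E.
In harmonic minor, degree 6 sits 8 semitones above the tonic. G# + 8 semitones is pitch class 4, spelled on E as E.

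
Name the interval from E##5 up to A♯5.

diminished fourth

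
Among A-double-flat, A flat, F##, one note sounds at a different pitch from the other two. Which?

In 12-tone equal temperament, enharmonic equivalents share a pitch class. Abb is pitch class 7; Ab is pitch class 8; F## is pitch class 7.
Abb and F## share pitch class 7, while Ab is pitch class 8.

Ab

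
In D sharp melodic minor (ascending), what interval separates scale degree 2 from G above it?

Scale degree 2 of D# melodic minor (ascending) is E#.
E# up to G: letters E→G make it a third; 2 semitones makes it diminished.

diminished third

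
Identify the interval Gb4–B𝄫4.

minor third

The letter names run G→B, a span of 2 letter steps, so the interval is some kind of third.
Gb to Bbb is 3 semitones. A major third is 4, so 3 makes it minor.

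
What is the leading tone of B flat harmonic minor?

Degree 7 takes the letter 6 steps above B, which is A.
In harmonic minor, degree 7 sits 11 semitones above the tonic. Bb + 11 semitones is pitch class 9, spelled on A as A.

A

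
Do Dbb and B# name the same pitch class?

Yes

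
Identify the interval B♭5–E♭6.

perfect fourth

Counting letters B–C–D–E gives a fourth.
Bb→Eb = 5 semitones, exactly the perfect fourth.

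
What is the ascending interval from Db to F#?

augmented third

The letter names run D→F, a span of 2 letter steps, so the interval is some kind of third.
Db to F# is 5 semitones. A major third is 4, so 5 makes it augmented.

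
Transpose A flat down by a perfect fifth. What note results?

Db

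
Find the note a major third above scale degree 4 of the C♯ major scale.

Scale degree 4 of C# major is F#.
A major third (4 semitones) above F# lands on the letter A, giving A#.

A#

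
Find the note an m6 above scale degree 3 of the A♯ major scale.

Scale degree 3 of A# major is C##.
A minor sixth (8 semitones) above C## lands on the letter A, giving A#.

A#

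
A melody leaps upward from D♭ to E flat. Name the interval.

major second

The letter names run D→E, a span of 1 letter step, so the interval is some kind of second.
Db to Eb is 2 semitones. A major second is 2, so 2 makes it major.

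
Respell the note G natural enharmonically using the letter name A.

G is pitch class 7. The letter A alone is pitch class 9.
To reach pitch class 7 from A requires an offset of -2 semitones, i.e. double flat: Abb.

Abb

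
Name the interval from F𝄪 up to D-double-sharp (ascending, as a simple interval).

Counting letters F–G–A–B–C–D gives a sixth.
F##→D## = 9 semitones, exactly the major sixth.

major sixth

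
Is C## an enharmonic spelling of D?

Yes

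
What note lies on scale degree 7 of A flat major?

Degree 7 takes the letter 6 steps above A, which is G.
In major, degree 7 sits 11 semitones above the tonic. Ab + 11 semitones is pitch class 7, spelled on G as G.

G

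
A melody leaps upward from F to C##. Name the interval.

The letter names run F→C, a span of 4 letter steps, so the interval is some kind of fifth.
F to C## is 9 semitones. A perfect fifth is 7, so 9 makes it doubly augmented.

doubly augmented fifth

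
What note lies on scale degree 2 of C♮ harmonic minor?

Degree 2 takes the letter 1 step above C, which is D.
In harmonic minor, degree 2 sits 2 semitones above the tonic. C + 2 semitones is pitch class 2, spelled on D as D.

D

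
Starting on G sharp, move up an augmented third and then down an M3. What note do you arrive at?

An augmented third up from G# is B## (letter B, 5 semitones up).
A major third down from B## is G## (letter G, 4 semitones down).

G##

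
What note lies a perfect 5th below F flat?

Bbb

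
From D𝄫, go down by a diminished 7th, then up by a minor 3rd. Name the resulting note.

A diminished seventh down from Dbb is Eb (letter E, 9 semitones down).
A minor third up from Eb is Gb (letter G, 3 semitones up).

Gb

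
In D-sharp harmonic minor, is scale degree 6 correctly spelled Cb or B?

B

Each scale degree takes a distinct letter name. Degree 6 of a scale on D must use the letter B.
B and Cb are enharmonically the same pitch, but only B uses the letter B, so it is the correct spelling here.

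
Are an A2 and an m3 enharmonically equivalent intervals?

An augmented second spans 3 semitones; a minor third spans 3.
They are enharmonically equivalent.

Yes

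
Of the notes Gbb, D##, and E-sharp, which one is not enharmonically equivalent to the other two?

D##

In 12-tone equal temperament, enharmonic equivalents share a pitch class. Gbb is pitch class 5; D## is pitch class 4; E# is pitch class 5.
Gbb and E# share pitch class 5, while D## is pitch class 4.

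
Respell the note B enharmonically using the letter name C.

Cb

Plain C sits 1 semitone above B, so on the letter C the same pitch needs a flat: Cb.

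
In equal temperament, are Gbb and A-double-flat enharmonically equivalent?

No

Gbb is pitch class 5; Abb is pitch class 7.
The pitch classes differ (5 vs. 7), so they are not enharmonic equivalents.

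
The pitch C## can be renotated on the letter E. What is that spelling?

Ebb

C## is pitch class 2. The letter E alone is pitch class 4.
To reach pitch class 2 from E requires an offset of -2 semitones, i.e. double flat: Ebb.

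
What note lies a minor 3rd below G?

E

G down a major third is Eb, so the target letter is E.
From G, a minor third is 3 semitones down: E.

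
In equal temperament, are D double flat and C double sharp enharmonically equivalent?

No

Two spellings are enharmonically equivalent only if they share a pitch class.
Here Dbb → 0, C## → 2; 0 ≠ 2, so they are not.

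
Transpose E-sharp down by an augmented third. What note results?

C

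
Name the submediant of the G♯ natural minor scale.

E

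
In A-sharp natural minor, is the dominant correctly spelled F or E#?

E#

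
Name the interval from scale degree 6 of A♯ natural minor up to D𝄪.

augmented sixth

Scale degree 6 of A# natural minor is F#.
F# up to D##: letters F→D make it a sixth; 10 semitones makes it augmented.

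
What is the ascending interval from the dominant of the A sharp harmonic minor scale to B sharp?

perfect fifth

The dominant of A# harmonic minor is E#.
E# up to B#: letters E→B make it a fifth; 7 semitones makes it perfect.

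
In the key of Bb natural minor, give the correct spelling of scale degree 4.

Eb

The Bb natural minor scale runs Bb C Db Eb F Gb Ab.
Degree 4 is Eb.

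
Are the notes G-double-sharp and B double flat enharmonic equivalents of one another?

Yes

G## is pitch class 9; Bbb is pitch class 9.
All spellings map to pitch class 9, so they are enharmonically equivalent.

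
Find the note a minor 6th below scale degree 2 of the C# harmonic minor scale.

Scale degree 2 of C# harmonic minor is D#.
A minor sixth (8 semitones) below D# lands on the letter F, giving F##.

F##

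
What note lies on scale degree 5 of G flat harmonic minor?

Db

The Gb harmonic minor scale runs Gb Ab Bbb Cb Db Ebb F.
Degree 5 is Db.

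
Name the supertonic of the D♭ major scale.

Degree 2 takes the letter 1 step above D, which is E.
In major, degree 2 sits 2 semitones above the tonic. Db + 2 semitones is pitch class 3, spelled on E as Eb.

Eb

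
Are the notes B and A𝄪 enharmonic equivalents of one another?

B is pitch class 11; A## is pitch class 11.
All spellings map to pitch class 11, so they are enharmonically equivalent.

Yes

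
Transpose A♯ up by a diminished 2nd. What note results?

A up a major second is B, so the target letter is B.
From A#, a diminished second is 0 semitones up: Bb.

Bb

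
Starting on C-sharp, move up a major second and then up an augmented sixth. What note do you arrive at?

B##

A major second up from C# is D# (letter D, 2 semitones up).
An augmented sixth up from D# is B## (letter B, 10 semitones up).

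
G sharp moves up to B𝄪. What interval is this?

augmented third

Counting letters G–A–B gives a third.
G#→B## = 5 semitones, 1 wider than the major third (4), so augmented.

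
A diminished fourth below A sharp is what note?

E##

A fourth below A lands on the letter E.
A diminished fourth spans 4 semitones, so A# moves to pitch class 6. On the letter E that is E##.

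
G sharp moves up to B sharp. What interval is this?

The letter names run G→B, a span of 2 letter steps, so the interval is some kind of third.
G# to B# is 4 semitones. A major third is 4, so 4 makes it major.

major third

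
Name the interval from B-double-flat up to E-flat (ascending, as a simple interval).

augmented fourth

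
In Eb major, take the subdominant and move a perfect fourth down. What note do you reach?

Eb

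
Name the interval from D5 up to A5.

perfect fifth

Counting letters D–E–F–G–A gives a fifth.
D→A = 7 semitones, exactly the perfect fifth.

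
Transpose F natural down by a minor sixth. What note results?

A

F down a major sixth is Ab, so the target letter is A.
From F, a minor sixth is 8 semitones down: A.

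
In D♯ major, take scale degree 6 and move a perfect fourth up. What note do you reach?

Scale degree 6 of D# major is B#.
A perfect fourth (5 semitones) above B# lands on the letter E, giving E#.

E#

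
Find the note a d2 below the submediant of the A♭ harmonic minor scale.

E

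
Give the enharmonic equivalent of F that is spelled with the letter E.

F is pitch class 5. The letter E alone is pitch class 4.
To reach pitch class 5 from E requires an offset of +1 semitone, i.e. sharp: E#.

E#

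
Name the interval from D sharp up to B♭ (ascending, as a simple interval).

Counting letters D–E–F–G–A–B gives a sixth.
D#→Bb = 7 semitones, 2 narrower than the major sixth (9), so diminished.

diminished sixth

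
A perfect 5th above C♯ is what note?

G#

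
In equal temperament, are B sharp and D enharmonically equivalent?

B# is pitch class 0; D is pitch class 2.
The pitch classes differ (0 vs. 2), so they are not enharmonic equivalents.

No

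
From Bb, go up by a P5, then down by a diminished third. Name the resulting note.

A perfect fifth up from Bb is F (letter F, 7 semitones up).
A diminished third down from F is D# (letter D, 2 semitones down).

D#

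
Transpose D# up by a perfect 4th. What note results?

A fourth above D lands on the letter G.
A perfect fourth spans 5 semitones, so D# moves to pitch class 8. On the letter G that is G#.

G#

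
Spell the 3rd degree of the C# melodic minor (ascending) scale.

Degree 3 takes the letter 2 steps above C, which is E.
In melodic minor (ascending), degree 3 sits 3 semitones above the tonic. C# + 3 semitones is pitch class 4, spelled on E as E.

E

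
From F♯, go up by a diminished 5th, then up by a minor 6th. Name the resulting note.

A diminished fifth up from F# is C (letter C, 6 semitones up).
A minor sixth up from C is Ab (letter A, 8 semitones up).

Ab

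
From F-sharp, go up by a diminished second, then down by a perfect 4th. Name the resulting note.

Db

A diminished second up from F# is Gb (letter G, 0 semitones up).
A perfect fourth down from Gb is Db (letter D, 5 semitones down).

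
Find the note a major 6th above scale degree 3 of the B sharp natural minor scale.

B#

Scale degree 3 of B# natural minor is D#.
A major sixth (9 semitones) above D# lands on the letter B, giving B#.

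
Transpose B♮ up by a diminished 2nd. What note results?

A second above B lands on the letter C.
A diminished second spans 0 semitones, so B moves to pitch class 11. On the letter C that is Cb.

Cb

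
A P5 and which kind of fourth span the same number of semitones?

doubly augmented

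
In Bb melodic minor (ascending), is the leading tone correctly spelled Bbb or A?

A

Each scale degree takes a distinct letter name. Degree 7 of a scale on B must use the letter A.
A and Bbb are enharmonically the same pitch, but only A uses the letter A, so it is the correct spelling here.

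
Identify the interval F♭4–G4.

augmented second

The letter names run F→G, a span of 1 letter step, so the interval is some kind of second.
Fb to G is 3 semitones. A major second is 2, so 3 makes it augmented.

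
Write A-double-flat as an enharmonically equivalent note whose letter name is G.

G

Abb is pitch class 7. The letter G alone is pitch class 7.
Pitch class 7 on G needs no accidental: G.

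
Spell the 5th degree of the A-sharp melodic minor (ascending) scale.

E#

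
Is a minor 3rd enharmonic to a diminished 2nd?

No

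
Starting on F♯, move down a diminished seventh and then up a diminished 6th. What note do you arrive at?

E

A diminished seventh down from F# is G## (letter G, 9 semitones down).
A diminished sixth up from G## is E (letter E, 7 semitones up).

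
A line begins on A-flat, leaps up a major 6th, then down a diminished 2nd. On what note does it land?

E#

A major sixth up from Ab is F (letter F, 9 semitones up).
A diminished second down from F is E# (letter E, 0 semitones down).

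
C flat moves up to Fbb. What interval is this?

The letter names run C→F, a span of 3 letter steps, so the interval is some kind of fourth.
Cb to Fbb is 4 semitones. A perfect fourth is 5, so 4 makes it diminished.

diminished fourth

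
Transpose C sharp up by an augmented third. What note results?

A third above C lands on the letter E.
An augmented third spans 5 semitones, so C# moves to pitch class 6. On the letter E that is E##.

E##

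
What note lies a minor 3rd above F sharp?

A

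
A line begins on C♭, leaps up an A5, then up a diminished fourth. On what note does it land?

Cb

An augmented fifth up from Cb is G (letter G, 8 semitones up).
A diminished fourth up from G is Cb (letter C, 4 semitones up).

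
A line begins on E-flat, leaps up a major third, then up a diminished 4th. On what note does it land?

A major third up from Eb is G (letter G, 4 semitones up).
A diminished fourth up from G is Cb (letter C, 4 semitones up).

Cb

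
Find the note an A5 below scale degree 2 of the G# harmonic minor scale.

D

Scale degree 2 of G# harmonic minor is A#.
An augmented fifth (8 semitones) below A# lands on the letter D, giving D.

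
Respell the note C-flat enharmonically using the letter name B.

B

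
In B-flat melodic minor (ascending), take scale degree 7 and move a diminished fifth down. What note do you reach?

Scale degree 7 of Bb melodic minor (ascending) is A.
A diminished fifth (6 semitones) below A lands on the letter D, giving D#.

D#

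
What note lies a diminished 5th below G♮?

A fifth below G lands on the letter C.
A diminished fifth spans 6 semitones, so G moves to pitch class 1. On the letter C that is C#.

C#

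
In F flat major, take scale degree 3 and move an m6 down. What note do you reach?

C

Scale degree 3 of Fb major is Ab.
A minor sixth (8 semitones) below Ab lands on the letter C, giving C.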